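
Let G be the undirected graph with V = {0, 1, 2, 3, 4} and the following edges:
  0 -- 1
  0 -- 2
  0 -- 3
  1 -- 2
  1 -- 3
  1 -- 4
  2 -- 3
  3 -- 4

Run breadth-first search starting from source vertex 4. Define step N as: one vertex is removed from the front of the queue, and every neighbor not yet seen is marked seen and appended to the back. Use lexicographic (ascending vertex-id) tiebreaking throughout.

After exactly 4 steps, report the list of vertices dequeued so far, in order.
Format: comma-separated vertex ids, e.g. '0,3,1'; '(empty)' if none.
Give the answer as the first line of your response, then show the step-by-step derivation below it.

4,1,3,0

step 1: dequeue 4; queue=[1,3]; order=4
step 2: dequeue 1; queue=[3,0,2]; order=4,1
step 3: dequeue 3; queue=[0,2]; order=4,1,3
step 4: dequeue 0; queue=[2]; order=4,1,3,0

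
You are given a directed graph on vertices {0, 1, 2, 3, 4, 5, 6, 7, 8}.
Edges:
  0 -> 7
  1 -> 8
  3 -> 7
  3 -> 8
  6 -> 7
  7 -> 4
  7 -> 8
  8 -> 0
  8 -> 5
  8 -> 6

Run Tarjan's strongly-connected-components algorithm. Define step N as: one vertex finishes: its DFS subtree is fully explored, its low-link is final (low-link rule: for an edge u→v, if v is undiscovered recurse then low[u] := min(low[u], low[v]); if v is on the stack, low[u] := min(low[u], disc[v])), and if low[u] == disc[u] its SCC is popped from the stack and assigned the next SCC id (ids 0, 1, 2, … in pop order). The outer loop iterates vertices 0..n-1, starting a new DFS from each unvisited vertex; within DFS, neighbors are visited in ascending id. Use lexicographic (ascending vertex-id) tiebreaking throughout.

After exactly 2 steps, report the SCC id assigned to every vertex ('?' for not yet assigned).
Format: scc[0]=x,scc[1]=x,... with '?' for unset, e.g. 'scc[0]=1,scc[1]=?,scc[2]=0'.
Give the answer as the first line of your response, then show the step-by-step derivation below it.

scc[0]=?,scc[1]=?,scc[2]=?,scc[3]=?,scc[4]=0,scc[5]=1,scc[6]=?,scc[7]=?,scc[8]=?

step 1: low=(low[0]=0,low[1]=?,low[2]=?,low[3]=?,low[4]=2,low[5]=?,low[6]=?,low[7]=1,low[8]=?); scc=(scc[0]=?,scc[1]=?,scc[2]=?,scc[3]=?,scc[4]=0,scc[5]=?,scc[6]=?,scc[7]=?,scc[8]=?)
step 2: low=(low[0]=0,low[1]=?,low[2]=?,low[3]=?,low[4]=2,low[5]=4,low[6]=?,low[7]=1,low[8]=0); scc=(scc[0]=?,scc[1]=?,scc[2]=?,scc[3]=?,scc[4]=0,scc[5]=1,scc[6]=?,scc[7]=?,scc[8]=?)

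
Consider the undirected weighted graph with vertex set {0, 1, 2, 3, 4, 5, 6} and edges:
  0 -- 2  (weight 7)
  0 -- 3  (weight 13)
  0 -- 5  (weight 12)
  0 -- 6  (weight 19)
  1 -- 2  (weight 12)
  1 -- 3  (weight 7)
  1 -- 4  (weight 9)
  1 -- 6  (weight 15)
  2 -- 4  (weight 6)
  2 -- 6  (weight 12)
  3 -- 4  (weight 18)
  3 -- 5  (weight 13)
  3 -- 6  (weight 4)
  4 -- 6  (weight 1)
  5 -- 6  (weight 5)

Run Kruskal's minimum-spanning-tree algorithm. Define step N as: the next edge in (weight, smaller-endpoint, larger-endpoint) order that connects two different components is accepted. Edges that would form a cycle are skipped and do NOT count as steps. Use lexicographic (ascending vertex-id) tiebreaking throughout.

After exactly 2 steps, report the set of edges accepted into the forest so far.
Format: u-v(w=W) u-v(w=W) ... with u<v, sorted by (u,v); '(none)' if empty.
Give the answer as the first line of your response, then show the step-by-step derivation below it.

3-6(w=4) 4-6(w=1)

step 1: add edge 4-6 (w=1); MST = {4-6(w=1)}
step 2: add edge 3-6 (w=4); MST = {3-6(w=4) 4-6(w=1)}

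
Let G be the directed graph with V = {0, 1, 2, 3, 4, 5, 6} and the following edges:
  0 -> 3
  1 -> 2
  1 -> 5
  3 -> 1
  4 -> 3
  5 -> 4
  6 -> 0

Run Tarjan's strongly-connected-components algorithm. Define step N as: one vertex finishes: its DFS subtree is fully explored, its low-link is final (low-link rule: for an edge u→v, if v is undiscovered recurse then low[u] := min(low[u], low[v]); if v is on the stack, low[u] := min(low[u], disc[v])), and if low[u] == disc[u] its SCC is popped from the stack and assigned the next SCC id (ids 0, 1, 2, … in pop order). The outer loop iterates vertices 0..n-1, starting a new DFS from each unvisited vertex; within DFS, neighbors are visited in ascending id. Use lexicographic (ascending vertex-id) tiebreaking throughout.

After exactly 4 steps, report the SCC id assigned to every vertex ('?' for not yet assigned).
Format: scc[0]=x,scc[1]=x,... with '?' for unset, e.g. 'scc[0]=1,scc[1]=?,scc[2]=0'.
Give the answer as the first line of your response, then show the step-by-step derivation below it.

scc[0]=?,scc[1]=?,scc[2]=0,scc[3]=?,scc[4]=?,scc[5]=?,scc[6]=?

step 1: low=(low[0]=0,low[1]=2,low[2]=3,low[3]=1,low[4]=?,low[5]=?,low[6]=?); scc=(scc[0]=?,scc[1]=?,scc[2]=0,scc[3]=?,scc[4]=?,scc[5]=?,scc[6]=?)
step 2: low=(low[0]=0,low[1]=2,low[2]=3,low[3]=1,low[4]=1,low[5]=4,low[6]=?); scc=(scc[0]=?,scc[1]=?,scc[2]=0,scc[3]=?,scc[4]=?,scc[5]=?,scc[6]=?)
step 3: low=(low[0]=0,low[1]=2,low[2]=3,low[3]=1,low[4]=1,low[5]=1,low[6]=?); scc=(scc[0]=?,scc[1]=?,scc[2]=0,scc[3]=?,scc[4]=?,scc[5]=?,scc[6]=?)
step 4: low=(low[0]=0,low[1]=1,low[2]=3,low[3]=1,low[4]=1,low[5]=1,low[6]=?); scc=(scc[0]=?,scc[1]=?,scc[2]=0,scc[3]=?,scc[4]=?,scc[5]=?,scc[6]=?)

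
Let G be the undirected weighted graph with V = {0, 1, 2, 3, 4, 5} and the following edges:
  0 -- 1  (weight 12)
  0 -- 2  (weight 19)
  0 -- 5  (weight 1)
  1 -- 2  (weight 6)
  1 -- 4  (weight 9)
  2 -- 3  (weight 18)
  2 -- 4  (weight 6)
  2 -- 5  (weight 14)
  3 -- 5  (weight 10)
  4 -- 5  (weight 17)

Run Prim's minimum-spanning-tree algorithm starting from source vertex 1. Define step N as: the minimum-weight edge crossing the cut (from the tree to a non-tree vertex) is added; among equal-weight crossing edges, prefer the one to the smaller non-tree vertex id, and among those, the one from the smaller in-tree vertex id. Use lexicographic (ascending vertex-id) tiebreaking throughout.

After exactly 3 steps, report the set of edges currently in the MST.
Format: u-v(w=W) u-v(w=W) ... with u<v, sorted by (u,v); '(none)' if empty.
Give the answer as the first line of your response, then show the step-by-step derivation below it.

0-1(w=12) 1-2(w=6) 2-4(w=6)

step 1: add edge 1-2 (w=6); MST = {1-2(w=6)}
step 2: add edge 2-4 (w=6); MST = {1-2(w=6) 2-4(w=6)}
step 3: add edge 0-1 (w=12); MST = {0-1(w=12) 1-2(w=6) 2-4(w=6)}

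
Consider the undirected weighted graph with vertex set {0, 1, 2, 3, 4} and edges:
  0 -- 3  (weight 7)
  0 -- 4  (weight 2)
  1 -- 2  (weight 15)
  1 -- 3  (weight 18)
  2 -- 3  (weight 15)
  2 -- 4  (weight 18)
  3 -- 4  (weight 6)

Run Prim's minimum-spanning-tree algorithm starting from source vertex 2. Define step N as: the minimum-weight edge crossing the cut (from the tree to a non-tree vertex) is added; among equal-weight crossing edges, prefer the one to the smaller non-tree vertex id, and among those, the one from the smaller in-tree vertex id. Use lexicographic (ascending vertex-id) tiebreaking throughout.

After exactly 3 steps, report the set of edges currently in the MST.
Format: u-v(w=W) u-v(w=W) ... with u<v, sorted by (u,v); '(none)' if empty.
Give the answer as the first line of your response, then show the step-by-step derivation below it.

1-2(w=15) 2-3(w=15) 3-4(w=6)

step 1: add edge 1-2 (w=15); MST = {1-2(w=15)}
step 2: add edge 2-3 (w=15); MST = {1-2(w=15) 2-3(w=15)}
step 3: add edge 3-4 (w=6); MST = {1-2(w=15) 2-3(w=15) 3-4(w=6)}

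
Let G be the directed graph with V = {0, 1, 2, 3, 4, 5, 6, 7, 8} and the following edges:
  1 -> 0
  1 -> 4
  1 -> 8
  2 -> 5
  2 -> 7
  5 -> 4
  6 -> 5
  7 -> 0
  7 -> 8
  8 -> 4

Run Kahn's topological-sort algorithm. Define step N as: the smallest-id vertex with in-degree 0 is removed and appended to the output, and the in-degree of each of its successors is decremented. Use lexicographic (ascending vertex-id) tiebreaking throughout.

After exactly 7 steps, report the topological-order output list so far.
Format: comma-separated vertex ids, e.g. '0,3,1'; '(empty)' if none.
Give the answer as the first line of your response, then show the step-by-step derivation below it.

1,2,3,6,5,7,0

step 1: output 1; order=[1]; indeg=(1,0,0,0,2,2,0,1,1)
step 2: output 2; order=[1,2]; indeg=(1,0,0,0,2,1,0,0,1)
step 3: output 3; order=[1,2,3]; indeg=(1,0,0,0,2,1,0,0,1)
step 4: output 6; order=[1,2,3,6]; indeg=(1,0,0,0,2,0,0,0,1)
step 5: output 5; order=[1,2,3,6,5]; indeg=(1,0,0,0,1,0,0,0,1)
step 6: output 7; order=[1,2,3,6,5,7]; indeg=(0,0,0,0,1,0,0,0,0)
step 7: output 0; order=[1,2,3,6,5,7,0]; indeg=(0,0,0,0,1,0,0,0,0)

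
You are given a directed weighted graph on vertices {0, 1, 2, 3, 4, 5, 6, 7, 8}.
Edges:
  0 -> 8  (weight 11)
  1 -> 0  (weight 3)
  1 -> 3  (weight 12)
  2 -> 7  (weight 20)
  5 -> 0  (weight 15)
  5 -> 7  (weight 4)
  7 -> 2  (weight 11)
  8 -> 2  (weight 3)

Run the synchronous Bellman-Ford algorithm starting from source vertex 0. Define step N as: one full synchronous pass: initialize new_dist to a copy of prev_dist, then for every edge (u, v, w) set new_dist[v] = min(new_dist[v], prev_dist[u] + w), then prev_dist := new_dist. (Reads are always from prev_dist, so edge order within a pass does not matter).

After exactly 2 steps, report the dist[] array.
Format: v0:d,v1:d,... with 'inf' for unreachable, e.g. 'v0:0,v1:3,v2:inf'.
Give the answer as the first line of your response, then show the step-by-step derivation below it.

v0:0,v1:inf,v2:14,v3:inf,v4:inf,v5:inf,v6:inf,v7:inf,v8:11

step 1: dist = v0:0,v1:inf,v2:inf,v3:inf,v4:inf,v5:inf,v6:inf,v7:inf,v8:11
step 2: dist = v0:0,v1:inf,v2:14,v3:inf,v4:inf,v5:inf,v6:inf,v7:inf,v8:11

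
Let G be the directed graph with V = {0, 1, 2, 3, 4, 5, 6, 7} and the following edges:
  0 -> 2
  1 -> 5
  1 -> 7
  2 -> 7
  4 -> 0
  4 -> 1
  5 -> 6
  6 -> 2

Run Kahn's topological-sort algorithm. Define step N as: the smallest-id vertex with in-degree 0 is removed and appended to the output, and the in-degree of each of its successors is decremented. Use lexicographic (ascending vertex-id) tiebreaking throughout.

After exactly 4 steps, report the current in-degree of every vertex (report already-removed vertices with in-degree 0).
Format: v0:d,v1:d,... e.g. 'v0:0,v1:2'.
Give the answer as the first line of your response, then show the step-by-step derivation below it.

v0:0,v1:0,v2:1,v3:0,v4:0,v5:0,v6:1,v7:1

step 1: output 3; order=[3]; indeg=(1,1,2,0,0,1,1,2)
step 2: output 4; order=[3,4]; indeg=(0,0,2,0,0,1,1,2)
step 3: output 0; order=[3,4,0]; indeg=(0,0,1,0,0,1,1,2)
step 4: output 1; order=[3,4,0,1]; indeg=(0,0,1,0,0,0,1,1)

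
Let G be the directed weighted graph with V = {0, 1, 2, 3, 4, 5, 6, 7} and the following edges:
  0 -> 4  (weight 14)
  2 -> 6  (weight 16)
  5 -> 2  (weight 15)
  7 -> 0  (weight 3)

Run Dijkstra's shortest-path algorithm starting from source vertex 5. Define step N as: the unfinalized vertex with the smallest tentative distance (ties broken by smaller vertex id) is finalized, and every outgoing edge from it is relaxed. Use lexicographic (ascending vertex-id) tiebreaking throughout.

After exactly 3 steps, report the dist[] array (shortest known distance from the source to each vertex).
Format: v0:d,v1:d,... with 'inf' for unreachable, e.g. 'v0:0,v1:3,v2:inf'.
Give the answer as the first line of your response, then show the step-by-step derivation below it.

v0:inf,v1:inf,v2:15,v3:inf,v4:inf,v5:0,v6:31,v7:inf

step 1: dist = v0:inf,v1:inf,v2:15,v3:inf,v4:inf,v5:0,v6:inf,v7:inf
step 2: dist = v0:inf,v1:inf,v2:15,v3:inf,v4:inf,v5:0,v6:31,v7:inf
step 3: dist = v0:inf,v1:inf,v2:15,v3:inf,v4:inf,v5:0,v6:31,v7:inf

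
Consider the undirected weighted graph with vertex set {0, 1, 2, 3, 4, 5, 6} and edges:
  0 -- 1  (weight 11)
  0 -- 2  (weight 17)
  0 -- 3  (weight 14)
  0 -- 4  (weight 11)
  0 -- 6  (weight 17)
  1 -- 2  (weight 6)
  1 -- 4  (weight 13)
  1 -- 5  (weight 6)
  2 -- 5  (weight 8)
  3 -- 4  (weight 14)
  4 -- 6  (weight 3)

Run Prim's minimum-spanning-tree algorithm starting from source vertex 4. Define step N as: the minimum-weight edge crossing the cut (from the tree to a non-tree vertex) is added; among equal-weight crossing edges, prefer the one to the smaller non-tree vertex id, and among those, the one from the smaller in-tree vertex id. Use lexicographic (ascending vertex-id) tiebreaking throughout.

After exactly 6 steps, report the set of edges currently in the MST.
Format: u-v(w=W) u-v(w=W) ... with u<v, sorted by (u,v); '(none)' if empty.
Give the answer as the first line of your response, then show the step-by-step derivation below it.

0-1(w=11) 0-3(w=14) 0-4(w=11) 1-2(w=6) 1-5(w=6) 4-6(w=3)

step 1: add edge 4-6 (w=3); MST = {4-6(w=3)}
step 2: add edge 0-4 (w=11); MST = {0-4(w=11) 4-6(w=3)}
step 3: add edge 0-1 (w=11); MST = {0-1(w=11) 0-4(w=11) 4-6(w=3)}
step 4: add edge 1-2 (w=6); MST = {0-1(w=11) 0-4(w=11) 1-2(w=6) 4-6(w=3)}
step 5: add edge 1-5 (w=6); MST = {0-1(w=11) 0-4(w=11) 1-2(w=6) 1-5(w=6) 4-6(w=3)}
step 6: add edge 0-3 (w=14); MST = {0-1(w=11) 0-3(w=14) 0-4(w=11) 1-2(w=6) 1-5(w=6) 4-6(w=3)}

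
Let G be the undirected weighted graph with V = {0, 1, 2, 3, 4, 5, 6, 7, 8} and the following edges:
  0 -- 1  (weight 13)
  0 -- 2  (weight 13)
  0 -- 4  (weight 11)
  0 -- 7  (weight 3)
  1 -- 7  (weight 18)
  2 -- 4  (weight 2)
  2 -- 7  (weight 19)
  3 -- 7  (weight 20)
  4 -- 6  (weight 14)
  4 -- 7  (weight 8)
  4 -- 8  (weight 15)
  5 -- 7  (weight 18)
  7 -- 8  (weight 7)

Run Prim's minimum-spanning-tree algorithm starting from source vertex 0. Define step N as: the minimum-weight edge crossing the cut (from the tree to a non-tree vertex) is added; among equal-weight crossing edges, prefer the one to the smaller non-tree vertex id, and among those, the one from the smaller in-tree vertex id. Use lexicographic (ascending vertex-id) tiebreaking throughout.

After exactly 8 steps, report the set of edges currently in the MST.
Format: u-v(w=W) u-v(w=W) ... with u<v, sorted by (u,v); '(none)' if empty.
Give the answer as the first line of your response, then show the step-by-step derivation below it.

0-1(w=13) 0-7(w=3) 2-4(w=2) 3-7(w=20) 4-6(w=14) 4-7(w=8) 5-7(w=18) 7-8(w=7)

step 1: add edge 0-7 (w=3); MST = {0-7(w=3)}
step 2: add edge 7-8 (w=7); MST = {0-7(w=3) 7-8(w=7)}
step 3: add edge 4-7 (w=8); MST = {0-7(w=3) 4-7(w=8) 7-8(w=7)}
step 4: add edge 2-4 (w=2); MST = {0-7(w=3) 2-4(w=2) 4-7(w=8) 7-8(w=7)}
step 5: add edge 0-1 (w=13); MST = {0-1(w=13) 0-7(w=3) 2-4(w=2) 4-7(w=8) 7-8(w=7)}
step 6: add edge 4-6 (w=14); MST = {0-1(w=13) 0-7(w=3) 2-4(w=2) 4-6(w=14) 4-7(w=8) 7-8(w=7)}
step 7: add edge 5-7 (w=18); MST = {0-1(w=13) 0-7(w=3) 2-4(w=2) 4-6(w=14) 4-7(w=8) 5-7(w=18) 7-8(w=7)}
step 8: add edge 3-7 (w=20); MST = {0-1(w=13) 0-7(w=3) 2-4(w=2) 3-7(w=20) 4-6(w=14) 4-7(w=8) 5-7(w=18) 7-8(w=7)}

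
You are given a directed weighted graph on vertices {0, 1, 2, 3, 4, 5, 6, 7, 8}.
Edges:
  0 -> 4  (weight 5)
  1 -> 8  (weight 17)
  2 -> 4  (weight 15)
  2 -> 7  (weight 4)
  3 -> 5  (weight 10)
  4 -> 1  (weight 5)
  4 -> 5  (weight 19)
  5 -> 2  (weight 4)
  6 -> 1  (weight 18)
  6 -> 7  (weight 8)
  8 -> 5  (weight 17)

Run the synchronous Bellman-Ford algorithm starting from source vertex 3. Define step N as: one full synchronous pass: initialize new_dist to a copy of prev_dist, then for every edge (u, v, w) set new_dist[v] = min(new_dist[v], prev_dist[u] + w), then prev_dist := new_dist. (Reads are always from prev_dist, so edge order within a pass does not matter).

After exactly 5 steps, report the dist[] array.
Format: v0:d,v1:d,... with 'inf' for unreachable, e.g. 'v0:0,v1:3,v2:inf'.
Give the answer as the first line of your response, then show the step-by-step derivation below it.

v0:inf,v1:34,v2:14,v3:0,v4:29,v5:10,v6:inf,v7:18,v8:51

step 1: dist = v0:inf,v1:inf,v2:inf,v3:0,v4:inf,v5:10,v6:inf,v7:inf,v8:inf
step 2: dist = v0:inf,v1:inf,v2:14,v3:0,v4:inf,v5:10,v6:inf,v7:inf,v8:inf
step 3: dist = v0:inf,v1:inf,v2:14,v3:0,v4:29,v5:10,v6:inf,v7:18,v8:inf
step 4: dist = v0:inf,v1:34,v2:14,v3:0,v4:29,v5:10,v6:inf,v7:18,v8:inf
step 5: dist = v0:inf,v1:34,v2:14,v3:0,v4:29,v5:10,v6:inf,v7:18,v8:51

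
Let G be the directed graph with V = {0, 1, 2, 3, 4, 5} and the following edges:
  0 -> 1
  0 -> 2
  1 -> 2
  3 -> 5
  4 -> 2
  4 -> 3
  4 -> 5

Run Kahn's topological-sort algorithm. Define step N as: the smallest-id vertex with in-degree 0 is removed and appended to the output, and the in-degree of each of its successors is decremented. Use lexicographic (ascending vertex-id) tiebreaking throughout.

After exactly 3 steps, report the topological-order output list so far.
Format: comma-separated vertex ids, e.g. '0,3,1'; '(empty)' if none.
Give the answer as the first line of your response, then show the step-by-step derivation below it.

0,1,4

step 1: output 0; order=[0]; indeg=(0,0,2,1,0,2)
step 2: output 1; order=[0,1]; indeg=(0,0,1,1,0,2)
step 3: output 4; order=[0,1,4]; indeg=(0,0,0,0,0,1)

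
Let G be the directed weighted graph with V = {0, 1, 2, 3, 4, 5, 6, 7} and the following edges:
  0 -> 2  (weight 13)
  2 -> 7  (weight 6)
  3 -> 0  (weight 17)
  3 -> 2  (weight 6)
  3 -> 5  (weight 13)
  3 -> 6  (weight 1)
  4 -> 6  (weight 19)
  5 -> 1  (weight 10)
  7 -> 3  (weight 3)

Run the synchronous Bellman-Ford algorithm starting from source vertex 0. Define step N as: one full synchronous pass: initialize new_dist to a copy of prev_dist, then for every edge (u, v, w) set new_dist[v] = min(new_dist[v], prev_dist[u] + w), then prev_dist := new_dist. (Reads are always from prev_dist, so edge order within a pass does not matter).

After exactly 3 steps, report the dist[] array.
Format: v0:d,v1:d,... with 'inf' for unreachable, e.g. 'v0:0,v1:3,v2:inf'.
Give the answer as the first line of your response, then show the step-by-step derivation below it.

v0:0,v1:inf,v2:13,v3:22,v4:inf,v5:inf,v6:inf,v7:19

step 1: dist = v0:0,v1:inf,v2:13,v3:inf,v4:inf,v5:inf,v6:inf,v7:inf
step 2: dist = v0:0,v1:inf,v2:13,v3:inf,v4:inf,v5:inf,v6:inf,v7:19
step 3: dist = v0:0,v1:inf,v2:13,v3:22,v4:inf,v5:inf,v6:inf,v7:19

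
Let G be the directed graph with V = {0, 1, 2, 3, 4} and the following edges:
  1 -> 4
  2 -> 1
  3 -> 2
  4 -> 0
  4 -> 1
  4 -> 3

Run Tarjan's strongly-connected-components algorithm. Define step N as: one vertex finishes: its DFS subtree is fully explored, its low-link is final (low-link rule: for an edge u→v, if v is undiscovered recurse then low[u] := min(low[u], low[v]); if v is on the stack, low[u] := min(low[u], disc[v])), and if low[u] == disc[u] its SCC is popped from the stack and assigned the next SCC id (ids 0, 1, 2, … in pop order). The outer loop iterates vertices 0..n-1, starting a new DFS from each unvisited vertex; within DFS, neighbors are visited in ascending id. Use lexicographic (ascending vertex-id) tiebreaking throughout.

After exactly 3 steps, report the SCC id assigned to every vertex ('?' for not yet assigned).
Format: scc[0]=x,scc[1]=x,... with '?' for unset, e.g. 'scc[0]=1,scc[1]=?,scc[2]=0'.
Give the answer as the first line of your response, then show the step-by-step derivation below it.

scc[0]=0,scc[1]=?,scc[2]=?,scc[3]=?,scc[4]=?

step 1: low=(low[0]=0,low[1]=?,low[2]=?,low[3]=?,low[4]=?); scc=(scc[0]=0,scc[1]=?,scc[2]=?,scc[3]=?,scc[4]=?)
step 2: low=(low[0]=0,low[1]=1,low[2]=1,low[3]=3,low[4]=1); scc=(scc[0]=0,scc[1]=?,scc[2]=?,scc[3]=?,scc[4]=?)
step 3: low=(low[0]=0,low[1]=1,low[2]=1,low[3]=1,low[4]=1); scc=(scc[0]=0,scc[1]=?,scc[2]=?,scc[3]=?,scc[4]=?)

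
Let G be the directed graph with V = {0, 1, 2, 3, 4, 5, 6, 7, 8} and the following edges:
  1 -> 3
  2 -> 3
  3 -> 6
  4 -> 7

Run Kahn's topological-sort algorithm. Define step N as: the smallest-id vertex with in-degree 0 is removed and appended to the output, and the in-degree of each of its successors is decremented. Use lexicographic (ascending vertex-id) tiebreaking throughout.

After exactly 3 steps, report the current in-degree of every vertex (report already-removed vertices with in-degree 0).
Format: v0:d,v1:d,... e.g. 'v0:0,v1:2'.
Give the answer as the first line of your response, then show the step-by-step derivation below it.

v0:0,v1:0,v2:0,v3:0,v4:0,v5:0,v6:1,v7:1,v8:0

step 1: output 0; order=[0]; indeg=(0,0,0,2,0,0,1,1,0)
step 2: output 1; order=[0,1]; indeg=(0,0,0,1,0,0,1,1,0)
step 3: output 2; order=[0,1,2]; indeg=(0,0,0,0,0,0,1,1,0)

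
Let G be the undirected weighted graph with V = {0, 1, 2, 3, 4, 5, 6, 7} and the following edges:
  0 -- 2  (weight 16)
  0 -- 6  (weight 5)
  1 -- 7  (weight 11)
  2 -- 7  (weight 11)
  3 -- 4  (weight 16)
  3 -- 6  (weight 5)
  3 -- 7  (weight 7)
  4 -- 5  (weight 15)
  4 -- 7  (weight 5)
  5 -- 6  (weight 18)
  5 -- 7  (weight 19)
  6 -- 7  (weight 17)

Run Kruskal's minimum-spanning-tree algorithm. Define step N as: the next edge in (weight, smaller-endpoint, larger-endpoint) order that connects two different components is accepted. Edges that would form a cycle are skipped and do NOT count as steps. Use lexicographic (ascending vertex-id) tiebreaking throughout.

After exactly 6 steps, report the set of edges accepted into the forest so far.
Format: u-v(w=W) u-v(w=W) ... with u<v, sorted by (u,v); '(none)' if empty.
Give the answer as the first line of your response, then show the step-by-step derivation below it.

0-6(w=5) 1-7(w=11) 2-7(w=11) 3-6(w=5) 3-7(w=7) 4-7(w=5)

step 1: add edge 0-6 (w=5); MST = {0-6(w=5)}
step 2: add edge 3-6 (w=5); MST = {0-6(w=5) 3-6(w=5)}
step 3: add edge 4-7 (w=5); MST = {0-6(w=5) 3-6(w=5) 4-7(w=5)}
step 4: add edge 3-7 (w=7); MST = {0-6(w=5) 3-6(w=5) 3-7(w=7) 4-7(w=5)}
step 5: add edge 1-7 (w=11); MST = {0-6(w=5) 1-7(w=11) 3-6(w=5) 3-7(w=7) 4-7(w=5)}
step 6: add edge 2-7 (w=11); MST = {0-6(w=5) 1-7(w=11) 2-7(w=11) 3-6(w=5) 3-7(w=7) 4-7(w=5)}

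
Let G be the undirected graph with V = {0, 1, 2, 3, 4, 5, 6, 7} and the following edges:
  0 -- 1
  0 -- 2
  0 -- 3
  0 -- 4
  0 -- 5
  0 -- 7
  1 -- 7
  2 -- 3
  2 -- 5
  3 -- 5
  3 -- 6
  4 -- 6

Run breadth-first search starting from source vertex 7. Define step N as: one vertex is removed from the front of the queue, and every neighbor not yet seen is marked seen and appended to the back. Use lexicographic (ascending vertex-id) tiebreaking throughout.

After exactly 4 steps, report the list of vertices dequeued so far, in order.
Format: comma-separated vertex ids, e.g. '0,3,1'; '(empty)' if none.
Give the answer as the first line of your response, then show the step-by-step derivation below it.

7,0,1,2

step 1: dequeue 7; queue=[0,1]; order=7
step 2: dequeue 0; queue=[1,2,3,4,5]; order=7,0
step 3: dequeue 1; queue=[2,3,4,5]; order=7,0,1
step 4: dequeue 2; queue=[3,4,5]; order=7,0,1,2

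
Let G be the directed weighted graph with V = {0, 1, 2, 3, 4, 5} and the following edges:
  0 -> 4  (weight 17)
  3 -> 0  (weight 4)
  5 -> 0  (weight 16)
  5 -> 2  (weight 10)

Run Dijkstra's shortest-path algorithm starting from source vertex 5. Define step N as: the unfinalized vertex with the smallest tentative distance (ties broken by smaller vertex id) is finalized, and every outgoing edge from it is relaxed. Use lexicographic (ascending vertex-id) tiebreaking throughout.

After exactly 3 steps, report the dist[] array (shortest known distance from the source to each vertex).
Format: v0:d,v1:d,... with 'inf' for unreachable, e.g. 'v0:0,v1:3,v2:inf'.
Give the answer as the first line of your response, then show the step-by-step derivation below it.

v0:16,v1:inf,v2:10,v3:inf,v4:33,v5:0

step 1: dist = v0:16,v1:inf,v2:10,v3:inf,v4:inf,v5:0
step 2: dist = v0:16,v1:inf,v2:10,v3:inf,v4:inf,v5:0
step 3: dist = v0:16,v1:inf,v2:10,v3:inf,v4:33,v5:0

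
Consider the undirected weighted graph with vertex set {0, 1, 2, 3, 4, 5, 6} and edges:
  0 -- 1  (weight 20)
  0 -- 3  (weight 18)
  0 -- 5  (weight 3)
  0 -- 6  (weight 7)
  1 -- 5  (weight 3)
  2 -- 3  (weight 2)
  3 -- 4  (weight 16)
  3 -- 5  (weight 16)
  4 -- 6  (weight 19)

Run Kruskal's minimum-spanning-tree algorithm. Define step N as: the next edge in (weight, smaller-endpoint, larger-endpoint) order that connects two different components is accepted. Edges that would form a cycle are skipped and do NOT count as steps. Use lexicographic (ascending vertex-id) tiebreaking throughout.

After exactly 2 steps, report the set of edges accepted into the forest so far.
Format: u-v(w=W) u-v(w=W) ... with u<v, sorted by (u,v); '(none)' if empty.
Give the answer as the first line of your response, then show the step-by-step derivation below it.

0-5(w=3) 2-3(w=2)

step 1: add edge 2-3 (w=2); MST = {2-3(w=2)}
step 2: add edge 0-5 (w=3); MST = {0-5(w=3) 2-3(w=2)}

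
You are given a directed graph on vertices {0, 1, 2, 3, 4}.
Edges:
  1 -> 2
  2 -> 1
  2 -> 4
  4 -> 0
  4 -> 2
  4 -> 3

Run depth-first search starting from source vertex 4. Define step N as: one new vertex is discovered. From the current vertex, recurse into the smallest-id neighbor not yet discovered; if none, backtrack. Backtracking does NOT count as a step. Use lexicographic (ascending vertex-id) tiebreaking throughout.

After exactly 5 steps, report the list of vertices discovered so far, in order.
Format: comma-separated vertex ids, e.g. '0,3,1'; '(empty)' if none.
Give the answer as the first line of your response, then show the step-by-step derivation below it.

4,0,2,1,3

step 1: discover 4; path=4; order=4
step 2: discover 0; path=4>0; order=4,0
step 3: discover 2; path=4>2; order=4,0,2
step 4: discover 1; path=4>2>1; order=4,0,2,1
step 5: discover 3; path=4>3; order=4,0,2,1,3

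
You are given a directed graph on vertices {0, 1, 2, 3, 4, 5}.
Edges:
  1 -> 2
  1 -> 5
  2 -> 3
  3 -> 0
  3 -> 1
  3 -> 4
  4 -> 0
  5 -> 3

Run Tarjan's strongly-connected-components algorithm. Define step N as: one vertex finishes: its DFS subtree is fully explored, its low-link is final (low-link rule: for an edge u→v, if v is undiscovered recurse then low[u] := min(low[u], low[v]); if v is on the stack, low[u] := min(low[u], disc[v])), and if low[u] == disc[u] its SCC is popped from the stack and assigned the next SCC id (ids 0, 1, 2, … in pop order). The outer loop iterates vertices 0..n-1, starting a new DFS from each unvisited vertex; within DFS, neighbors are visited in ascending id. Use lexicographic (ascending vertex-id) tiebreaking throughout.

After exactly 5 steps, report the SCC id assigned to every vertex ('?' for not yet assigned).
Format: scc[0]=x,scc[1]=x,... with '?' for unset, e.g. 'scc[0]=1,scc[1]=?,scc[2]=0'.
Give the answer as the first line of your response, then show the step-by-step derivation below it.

scc[0]=0,scc[1]=?,scc[2]=?,scc[3]=?,scc[4]=1,scc[5]=?

step 1: low=(low[0]=0,low[1]=?,low[2]=?,low[3]=?,low[4]=?,low[5]=?); scc=(scc[0]=0,scc[1]=?,scc[2]=?,scc[3]=?,scc[4]=?,scc[5]=?)
step 2: low=(low[0]=0,low[1]=1,low[2]=2,low[3]=1,low[4]=4,low[5]=?); scc=(scc[0]=0,scc[1]=?,scc[2]=?,scc[3]=?,scc[4]=1,scc[5]=?)
step 3: low=(low[0]=0,low[1]=1,low[2]=2,low[3]=1,low[4]=4,low[5]=?); scc=(scc[0]=0,scc[1]=?,scc[2]=?,scc[3]=?,scc[4]=1,scc[5]=?)
step 4: low=(low[0]=0,low[1]=1,low[2]=1,low[3]=1,low[4]=4,low[5]=?); scc=(scc[0]=0,scc[1]=?,scc[2]=?,scc[3]=?,scc[4]=1,scc[5]=?)
step 5: low=(low[0]=0,low[1]=1,low[2]=1,low[3]=1,low[4]=4,low[5]=3); scc=(scc[0]=0,scc[1]=?,scc[2]=?,scc[3]=?,scc[4]=1,scc[5]=?)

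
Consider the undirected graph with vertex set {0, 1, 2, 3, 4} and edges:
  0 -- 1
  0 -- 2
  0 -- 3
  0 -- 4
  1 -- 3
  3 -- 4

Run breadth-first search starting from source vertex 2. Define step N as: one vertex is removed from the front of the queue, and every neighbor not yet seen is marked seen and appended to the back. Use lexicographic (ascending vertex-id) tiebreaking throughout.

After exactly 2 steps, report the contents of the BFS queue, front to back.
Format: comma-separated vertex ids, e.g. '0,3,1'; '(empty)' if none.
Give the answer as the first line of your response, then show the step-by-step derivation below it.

1,3,4

step 1: dequeue 2; queue=[0]; order=2
step 2: dequeue 0; queue=[1,3,4]; order=2,0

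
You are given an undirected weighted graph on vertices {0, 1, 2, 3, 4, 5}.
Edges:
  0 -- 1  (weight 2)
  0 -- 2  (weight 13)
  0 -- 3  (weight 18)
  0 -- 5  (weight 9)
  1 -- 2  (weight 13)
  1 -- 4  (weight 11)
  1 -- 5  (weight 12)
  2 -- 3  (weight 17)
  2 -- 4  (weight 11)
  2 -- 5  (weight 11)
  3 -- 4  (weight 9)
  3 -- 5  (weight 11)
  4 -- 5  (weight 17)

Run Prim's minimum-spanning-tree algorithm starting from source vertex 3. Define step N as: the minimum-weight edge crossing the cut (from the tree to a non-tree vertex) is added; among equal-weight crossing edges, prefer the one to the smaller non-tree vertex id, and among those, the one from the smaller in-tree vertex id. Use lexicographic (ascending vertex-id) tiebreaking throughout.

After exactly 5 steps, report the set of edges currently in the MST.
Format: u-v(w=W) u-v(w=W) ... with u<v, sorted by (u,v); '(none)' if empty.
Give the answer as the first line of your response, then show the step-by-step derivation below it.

0-1(w=2) 0-5(w=9) 1-4(w=11) 2-4(w=11) 3-4(w=9)

step 1: add edge 3-4 (w=9); MST = {3-4(w=9)}
step 2: add edge 1-4 (w=11); MST = {1-4(w=11) 3-4(w=9)}
step 3: add edge 0-1 (w=2); MST = {0-1(w=2) 1-4(w=11) 3-4(w=9)}
step 4: add edge 0-5 (w=9); MST = {0-1(w=2) 0-5(w=9) 1-4(w=11) 3-4(w=9)}
step 5: add edge 2-4 (w=11); MST = {0-1(w=2) 0-5(w=9) 1-4(w=11) 2-4(w=11) 3-4(w=9)}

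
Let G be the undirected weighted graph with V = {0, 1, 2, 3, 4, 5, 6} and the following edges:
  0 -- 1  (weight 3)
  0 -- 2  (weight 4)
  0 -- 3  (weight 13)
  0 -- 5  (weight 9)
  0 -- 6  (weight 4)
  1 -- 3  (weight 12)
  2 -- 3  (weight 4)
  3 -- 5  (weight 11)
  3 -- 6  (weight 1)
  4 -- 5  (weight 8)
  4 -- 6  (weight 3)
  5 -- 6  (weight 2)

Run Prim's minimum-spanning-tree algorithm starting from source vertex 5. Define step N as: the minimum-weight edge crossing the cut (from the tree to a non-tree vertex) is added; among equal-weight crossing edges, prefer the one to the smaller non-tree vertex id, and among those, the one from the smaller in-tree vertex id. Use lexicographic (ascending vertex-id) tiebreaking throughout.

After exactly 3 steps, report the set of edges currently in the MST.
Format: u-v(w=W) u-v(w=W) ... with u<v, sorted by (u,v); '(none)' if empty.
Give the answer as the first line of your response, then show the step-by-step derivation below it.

3-6(w=1) 4-6(w=3) 5-6(w=2)

step 1: add edge 5-6 (w=2); MST = {5-6(w=2)}
step 2: add edge 3-6 (w=1); MST = {3-6(w=1) 5-6(w=2)}
step 3: add edge 4-6 (w=3); MST = {3-6(w=1) 4-6(w=3) 5-6(w=2)}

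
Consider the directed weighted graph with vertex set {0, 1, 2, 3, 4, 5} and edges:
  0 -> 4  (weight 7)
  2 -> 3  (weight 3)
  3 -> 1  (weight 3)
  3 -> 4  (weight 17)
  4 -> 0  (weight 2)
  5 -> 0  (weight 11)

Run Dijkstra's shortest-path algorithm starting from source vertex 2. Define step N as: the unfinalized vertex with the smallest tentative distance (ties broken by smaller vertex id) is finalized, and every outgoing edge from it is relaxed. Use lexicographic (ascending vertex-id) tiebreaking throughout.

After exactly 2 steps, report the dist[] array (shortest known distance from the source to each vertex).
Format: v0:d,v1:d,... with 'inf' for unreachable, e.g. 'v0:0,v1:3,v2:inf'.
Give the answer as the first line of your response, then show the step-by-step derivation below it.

v0:inf,v1:6,v2:0,v3:3,v4:20,v5:inf

step 1: dist = v0:inf,v1:inf,v2:0,v3:3,v4:inf,v5:inf
step 2: dist = v0:inf,v1:6,v2:0,v3:3,v4:20,v5:inf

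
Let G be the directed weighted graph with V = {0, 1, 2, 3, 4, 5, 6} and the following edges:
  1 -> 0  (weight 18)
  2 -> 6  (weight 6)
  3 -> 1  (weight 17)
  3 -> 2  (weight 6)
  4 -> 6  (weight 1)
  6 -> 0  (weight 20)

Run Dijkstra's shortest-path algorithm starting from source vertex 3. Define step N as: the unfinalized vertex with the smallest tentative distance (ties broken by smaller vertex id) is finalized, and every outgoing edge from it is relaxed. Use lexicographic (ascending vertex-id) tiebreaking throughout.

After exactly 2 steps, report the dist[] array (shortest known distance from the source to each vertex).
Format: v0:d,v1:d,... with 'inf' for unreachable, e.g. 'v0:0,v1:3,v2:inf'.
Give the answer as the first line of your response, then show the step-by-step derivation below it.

v0:inf,v1:17,v2:6,v3:0,v4:inf,v5:inf,v6:12

step 1: dist = v0:inf,v1:17,v2:6,v3:0,v4:inf,v5:inf,v6:inf
step 2: dist = v0:inf,v1:17,v2:6,v3:0,v4:inf,v5:inf,v6:12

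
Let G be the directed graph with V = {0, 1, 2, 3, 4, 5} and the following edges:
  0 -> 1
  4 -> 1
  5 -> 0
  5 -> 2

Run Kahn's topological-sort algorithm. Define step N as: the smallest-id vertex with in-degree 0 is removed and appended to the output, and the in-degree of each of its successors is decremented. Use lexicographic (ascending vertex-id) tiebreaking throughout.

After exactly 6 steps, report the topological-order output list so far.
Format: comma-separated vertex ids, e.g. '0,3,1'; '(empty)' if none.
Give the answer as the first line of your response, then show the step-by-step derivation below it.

3,4,5,0,1,2

step 1: output 3; order=[3]; indeg=(1,2,1,0,0,0)
step 2: output 4; order=[3,4]; indeg=(1,1,1,0,0,0)
step 3: output 5; order=[3,4,5]; indeg=(0,1,0,0,0,0)
step 4: output 0; order=[3,4,5,0]; indeg=(0,0,0,0,0,0)
step 5: output 1; order=[3,4,5,0,1]; indeg=(0,0,0,0,0,0)
step 6: output 2; order=[3,4,5,0,1,2]; indeg=(0,0,0,0,0,0)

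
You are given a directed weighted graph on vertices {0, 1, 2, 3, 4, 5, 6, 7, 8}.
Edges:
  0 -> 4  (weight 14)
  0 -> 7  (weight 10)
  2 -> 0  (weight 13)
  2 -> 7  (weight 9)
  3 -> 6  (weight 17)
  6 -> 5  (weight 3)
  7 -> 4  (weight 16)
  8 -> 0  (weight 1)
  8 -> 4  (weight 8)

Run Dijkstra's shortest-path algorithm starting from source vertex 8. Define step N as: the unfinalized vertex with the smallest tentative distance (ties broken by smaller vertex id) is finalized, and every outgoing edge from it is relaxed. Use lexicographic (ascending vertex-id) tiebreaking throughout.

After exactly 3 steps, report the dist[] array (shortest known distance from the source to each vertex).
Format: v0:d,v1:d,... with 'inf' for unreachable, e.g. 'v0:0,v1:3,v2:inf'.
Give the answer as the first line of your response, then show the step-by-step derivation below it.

v0:1,v1:inf,v2:inf,v3:inf,v4:8,v5:inf,v6:inf,v7:11,v8:0

step 1: dist = v0:1,v1:inf,v2:inf,v3:inf,v4:8,v5:inf,v6:inf,v7:inf,v8:0
step 2: dist = v0:1,v1:inf,v2:inf,v3:inf,v4:8,v5:inf,v6:inf,v7:11,v8:0
step 3: dist = v0:1,v1:inf,v2:inf,v3:inf,v4:8,v5:inf,v6:inf,v7:11,v8:0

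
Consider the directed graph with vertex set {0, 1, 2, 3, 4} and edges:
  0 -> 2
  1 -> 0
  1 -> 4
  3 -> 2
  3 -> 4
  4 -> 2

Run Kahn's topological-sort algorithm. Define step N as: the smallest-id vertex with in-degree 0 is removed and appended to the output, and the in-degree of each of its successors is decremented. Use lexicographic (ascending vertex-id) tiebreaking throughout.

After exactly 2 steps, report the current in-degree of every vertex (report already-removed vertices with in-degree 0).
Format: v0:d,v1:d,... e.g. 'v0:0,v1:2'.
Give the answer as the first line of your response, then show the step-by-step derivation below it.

v0:0,v1:0,v2:2,v3:0,v4:1

step 1: output 1; order=[1]; indeg=(0,0,3,0,1)
step 2: output 0; order=[1,0]; indeg=(0,0,2,0,1)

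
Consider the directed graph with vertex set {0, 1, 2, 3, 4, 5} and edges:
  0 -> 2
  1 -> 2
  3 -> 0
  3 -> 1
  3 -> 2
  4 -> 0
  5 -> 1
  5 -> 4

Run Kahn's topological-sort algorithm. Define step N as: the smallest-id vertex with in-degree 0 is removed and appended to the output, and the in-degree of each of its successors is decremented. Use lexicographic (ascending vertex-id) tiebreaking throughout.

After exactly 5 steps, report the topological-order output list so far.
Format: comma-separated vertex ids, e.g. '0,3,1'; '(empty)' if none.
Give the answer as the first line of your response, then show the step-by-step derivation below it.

3,5,1,4,0

step 1: output 3; order=[3]; indeg=(1,1,2,0,1,0)
step 2: output 5; order=[3,5]; indeg=(1,0,2,0,0,0)
step 3: output 1; order=[3,5,1]; indeg=(1,0,1,0,0,0)
step 4: output 4; order=[3,5,1,4]; indeg=(0,0,1,0,0,0)
step 5: output 0; order=[3,5,1,4,0]; indeg=(0,0,0,0,0,0)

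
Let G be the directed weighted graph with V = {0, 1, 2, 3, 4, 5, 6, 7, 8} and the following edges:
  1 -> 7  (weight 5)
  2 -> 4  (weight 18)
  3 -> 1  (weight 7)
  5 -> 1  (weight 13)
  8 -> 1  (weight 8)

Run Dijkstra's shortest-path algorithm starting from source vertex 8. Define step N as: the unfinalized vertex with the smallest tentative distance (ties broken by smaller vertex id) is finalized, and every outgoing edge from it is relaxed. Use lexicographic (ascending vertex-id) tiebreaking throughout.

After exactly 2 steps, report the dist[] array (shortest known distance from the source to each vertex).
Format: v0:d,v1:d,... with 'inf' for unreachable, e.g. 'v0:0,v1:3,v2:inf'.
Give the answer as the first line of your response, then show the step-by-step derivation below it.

v0:inf,v1:8,v2:inf,v3:inf,v4:inf,v5:inf,v6:inf,v7:13,v8:0

step 1: dist = v0:inf,v1:8,v2:inf,v3:inf,v4:inf,v5:inf,v6:inf,v7:inf,v8:0
step 2: dist = v0:inf,v1:8,v2:inf,v3:inf,v4:inf,v5:inf,v6:inf,v7:13,v8:0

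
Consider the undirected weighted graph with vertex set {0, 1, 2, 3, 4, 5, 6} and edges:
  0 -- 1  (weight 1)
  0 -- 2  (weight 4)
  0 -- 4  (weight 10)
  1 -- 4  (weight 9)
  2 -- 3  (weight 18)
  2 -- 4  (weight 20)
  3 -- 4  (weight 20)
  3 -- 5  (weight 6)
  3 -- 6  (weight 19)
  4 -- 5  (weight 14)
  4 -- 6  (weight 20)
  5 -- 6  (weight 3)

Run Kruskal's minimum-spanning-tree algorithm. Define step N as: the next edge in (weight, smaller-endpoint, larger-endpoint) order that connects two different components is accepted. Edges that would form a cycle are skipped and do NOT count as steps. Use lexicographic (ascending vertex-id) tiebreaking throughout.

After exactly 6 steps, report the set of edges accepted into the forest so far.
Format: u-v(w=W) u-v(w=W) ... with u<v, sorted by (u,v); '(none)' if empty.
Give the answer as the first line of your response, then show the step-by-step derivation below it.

0-1(w=1) 0-2(w=4) 1-4(w=9) 3-5(w=6) 4-5(w=14) 5-6(w=3)

step 1: add edge 0-1 (w=1); MST = {0-1(w=1)}
step 2: add edge 5-6 (w=3); MST = {0-1(w=1) 5-6(w=3)}
step 3: add edge 0-2 (w=4); MST = {0-1(w=1) 0-2(w=4) 5-6(w=3)}
step 4: add edge 3-5 (w=6); MST = {0-1(w=1) 0-2(w=4) 3-5(w=6) 5-6(w=3)}
step 5: add edge 1-4 (w=9); MST = {0-1(w=1) 0-2(w=4) 1-4(w=9) 3-5(w=6) 5-6(w=3)}
step 6: add edge 4-5 (w=14); MST = {0-1(w=1) 0-2(w=4) 1-4(w=9) 3-5(w=6) 4-5(w=14) 5-6(w=3)}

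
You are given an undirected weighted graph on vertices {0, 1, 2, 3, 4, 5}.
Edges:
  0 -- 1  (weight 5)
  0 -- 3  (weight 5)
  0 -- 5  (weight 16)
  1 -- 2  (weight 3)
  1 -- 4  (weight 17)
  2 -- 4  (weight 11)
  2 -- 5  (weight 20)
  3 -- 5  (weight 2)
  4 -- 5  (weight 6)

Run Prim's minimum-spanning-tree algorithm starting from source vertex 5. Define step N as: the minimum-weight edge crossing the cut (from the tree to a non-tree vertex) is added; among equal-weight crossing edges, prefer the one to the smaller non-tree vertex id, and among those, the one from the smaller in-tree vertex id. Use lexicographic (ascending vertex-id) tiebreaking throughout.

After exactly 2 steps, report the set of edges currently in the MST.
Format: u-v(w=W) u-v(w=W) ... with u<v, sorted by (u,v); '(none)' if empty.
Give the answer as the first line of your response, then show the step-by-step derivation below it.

0-3(w=5) 3-5(w=2)

step 1: add edge 3-5 (w=2); MST = {3-5(w=2)}
step 2: add edge 0-3 (w=5); MST = {0-3(w=5) 3-5(w=2)}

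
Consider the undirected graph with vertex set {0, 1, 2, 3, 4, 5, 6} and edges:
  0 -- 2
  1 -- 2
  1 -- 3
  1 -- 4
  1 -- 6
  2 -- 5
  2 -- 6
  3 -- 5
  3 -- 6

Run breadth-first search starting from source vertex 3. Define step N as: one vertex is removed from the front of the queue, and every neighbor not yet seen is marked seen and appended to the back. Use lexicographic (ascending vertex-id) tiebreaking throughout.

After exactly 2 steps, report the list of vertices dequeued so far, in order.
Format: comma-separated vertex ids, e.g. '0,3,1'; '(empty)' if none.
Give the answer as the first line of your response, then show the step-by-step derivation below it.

3,1

step 1: dequeue 3; queue=[1,5,6]; order=3
step 2: dequeue 1; queue=[5,6,2,4]; order=3,1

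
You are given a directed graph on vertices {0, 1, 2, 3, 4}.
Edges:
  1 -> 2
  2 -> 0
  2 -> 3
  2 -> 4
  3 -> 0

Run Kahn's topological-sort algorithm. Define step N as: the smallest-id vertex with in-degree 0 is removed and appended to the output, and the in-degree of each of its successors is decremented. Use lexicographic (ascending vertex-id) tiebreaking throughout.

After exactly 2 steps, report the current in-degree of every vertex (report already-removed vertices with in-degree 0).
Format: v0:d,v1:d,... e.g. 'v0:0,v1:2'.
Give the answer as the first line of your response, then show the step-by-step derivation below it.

v0:1,v1:0,v2:0,v3:0,v4:0

step 1: output 1; order=[1]; indeg=(2,0,0,1,1)
step 2: output 2; order=[1,2]; indeg=(1,0,0,0,0)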